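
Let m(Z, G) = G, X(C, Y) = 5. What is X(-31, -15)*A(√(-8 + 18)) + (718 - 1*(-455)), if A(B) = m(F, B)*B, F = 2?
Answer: 1223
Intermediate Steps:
A(B) = B² (A(B) = B*B = B²)
X(-31, -15)*A(√(-8 + 18)) + (718 - 1*(-455)) = 5*(√(-8 + 18))² + (718 - 1*(-455)) = 5*(√10)² + (718 + 455) = 5*10 + 1173 = 50 + 1173 = 1223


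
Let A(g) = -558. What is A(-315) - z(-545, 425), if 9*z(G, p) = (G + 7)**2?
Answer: -294466/9 ≈ -32718.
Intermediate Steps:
z(G, p) = (7 + G)**2/9 (z(G, p) = (G + 7)**2/9 = (7 + G)**2/9)
A(-315) - z(-545, 425) = -558 - (7 - 545)**2/9 = -558 - (-538)**2/9 = -558 - 289444/9 = -294466/9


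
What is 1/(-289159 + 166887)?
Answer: -1/122272 ≈ -8.1785e-6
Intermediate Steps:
1/(-289159 + 166887) = 1/(-122272) = -1/122272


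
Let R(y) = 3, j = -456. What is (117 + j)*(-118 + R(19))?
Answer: 38985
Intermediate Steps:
(117 + j)*(-118 + R(19)) = (117 - 456)*(-118 + 3) = -339*(-115) = 38985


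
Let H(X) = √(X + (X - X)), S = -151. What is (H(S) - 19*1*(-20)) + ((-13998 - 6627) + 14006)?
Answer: -6239 + I*√151 ≈ -6239.0 + 12.288*I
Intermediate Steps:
H(X) = √X (H(X) = √(X + 0) = √X)
(H(S) - 19*1*(-20)) + ((-13998 - 6627) + 14006) = (√(-151) - 19*1*(-20)) + ((-13998 - 6627) + 14006) = (I*√151 - 19*(-20)) + (-20625 + 14006) = (I*√151 - 1*(-380)) - 6619 = (I*√151 + 380) - 6619 = (380 + I*√151) - 6619 = -6239 + I*√151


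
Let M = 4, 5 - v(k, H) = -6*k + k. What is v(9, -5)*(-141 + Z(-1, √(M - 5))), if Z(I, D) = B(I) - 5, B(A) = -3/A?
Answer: -7150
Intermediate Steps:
v(k, H) = 5 + 5*k (v(k, H) = 5 - (-6*k + k) = 5 - (-5)*k = 5 + 5*k)
Z(I, D) = -5 - 3/I (Z(I, D) = -3/I - 5 = -5 - 3/I)
v(9, -5)*(-141 + Z(-1, √(M - 5))) = (5 + 5*9)*(-141 + (-5 - 3/(-1))) = (5 + 45)*(-141 + (-5 - 3*(-1))) = 50*(-141 + (-5 + 3)) = 50*(-141 - 2) = 50*(-143) = -7150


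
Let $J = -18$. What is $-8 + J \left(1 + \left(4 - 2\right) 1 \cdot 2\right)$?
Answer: $-98$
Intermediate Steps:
$-8 + J \left(1 + \left(4 - 2\right) 1 \cdot 2\right) = -8 - 18 \left(1 + \left(4 - 2\right) 1 \cdot 2\right) = -8 - 18 \left(1 + 2 \cdot 1 \cdot 2\right) = -8 - 18 \left(1 + 2 \cdot 2\right) = -8 - 18 \left(1 + 4\right) = -8 - 90 = -98$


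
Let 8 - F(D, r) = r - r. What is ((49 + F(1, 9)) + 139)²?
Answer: 38416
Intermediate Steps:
F(D, r) = 8 (F(D, r) = 8 - (r - r) = 8 - 1*0 = 8 + 0 = 8)
((49 + F(1, 9)) + 139)² = ((49 + 8) + 139)² = (57 + 139)² = 196² = 38416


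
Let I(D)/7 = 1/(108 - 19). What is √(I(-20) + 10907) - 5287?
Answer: -5287 + √86394970/89 ≈ -5182.6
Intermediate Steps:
I(D) = 7/89 (I(D) = 7/(108 - 19) = 7/89)
√(I(-20) + 10907) - 5287 = √(7/89 + 10907) - 5287 = √(970730/89) - 5287 = √86394970/89 - 5287 = -5287 + √86394970/89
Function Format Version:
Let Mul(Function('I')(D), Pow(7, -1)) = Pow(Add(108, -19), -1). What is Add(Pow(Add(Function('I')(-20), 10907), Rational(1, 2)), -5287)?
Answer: Add(-5287, Mul(Rational(1, 89), Pow(86394970, Rational(1, 2)))) ≈ -5182.6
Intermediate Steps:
Function('I')(D) = Rational(7, 89) (Function('I')(D) = Mul(7, Pow(Add(108, -19), -1)) = Mul(7, Pow(89, -1)) = Mul(7, Rational(1, 89)) = Rational(7, 89))
Add(Pow(Add(Function('I')(-20), 10907), Rational(1, 2)), -5287) = Add(Pow(Add(Rational(7, 89), 10907), Rational(1, 2)), -5287) = Add(Pow(Rational(970730, 89), Rational(1, 2)), -5287) = Add(Mul(Rational(1, 89), Pow(86394970, Rational(1, 2))), -5287) = Add(-5287, Mul(Rational(1, 89), Pow(86394970, Rational(1, 2))))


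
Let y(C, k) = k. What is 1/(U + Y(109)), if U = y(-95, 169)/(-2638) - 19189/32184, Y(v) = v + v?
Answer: 42450696/9226221889 ≈ 0.0046011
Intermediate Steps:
Y(v) = 2*v
U = -28029839/42450696 (U = 169/(-2638) - 19189/32184 = 169*(-1/2638) - 19189*1/32184 = -169/2638 - 19189/32184 = -28029839/42450696 ≈ -0.66029)
1/(U + Y(109)) = 1/(-28029839/42450696 + 2*109) = 1/(-28029839/42450696 + 218) = 1/(9226221889/42450696) = 42450696/9226221889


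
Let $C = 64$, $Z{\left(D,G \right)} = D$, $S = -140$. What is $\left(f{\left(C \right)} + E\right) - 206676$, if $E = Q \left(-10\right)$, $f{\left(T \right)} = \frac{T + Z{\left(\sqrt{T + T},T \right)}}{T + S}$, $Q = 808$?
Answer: $- \frac{4080380}{19} - \frac{2 \sqrt{2}}{19} \approx -2.1476 \cdot 10^{5}$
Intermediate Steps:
$f{\left(T \right)} = \frac{T + \sqrt{2} \sqrt{T}}{-140 + T}$ ($f{\left(T \right)} = \frac{T + \sqrt{T + T}}{T - 140} = \frac{T + \sqrt{2 T}}{-140 + T} = \frac{T + \sqrt{2} \sqrt{T}}{-140 + T}$)
$E = -8080$ ($E = 808 \left(-10\right) = -8080$)
$\left(f{\left(C \right)} + E\right) - 206676 = \left(\frac{64 + \sqrt{2} \sqrt{64}}{-140 + 64} - 8080\right) - 206676 = \left(\frac{64 + \sqrt{2} \cdot 8}{-76} - 8080\right) - 206676 = \left(- \frac{64 + 8 \sqrt{2}}{76} - 8080\right) - 206676 = \left(\left(- \frac{16}{19} - \frac{2 \sqrt{2}}{19}\right) - 8080\right) - 206676 = \left(- \frac{153536}{19} - \frac{2 \sqrt{2}}{19}\right) - 206676 = - \frac{4080380}{19} - \frac{2 \sqrt{2}}{19}$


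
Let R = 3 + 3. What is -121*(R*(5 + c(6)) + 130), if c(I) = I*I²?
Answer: -176176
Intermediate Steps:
R = 6
c(I) = I³
-121*(R*(5 + c(6)) + 130) = -121*(6*(5 + 6³) + 130) = -121*(6*(5 + 216) + 130) = -121*(6*221 + 130) = -121*(1326 + 130) = -121*1456 = -176176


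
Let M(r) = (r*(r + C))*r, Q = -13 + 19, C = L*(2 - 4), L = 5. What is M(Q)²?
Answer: 20736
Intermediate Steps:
C = -10 (C = 5*(2 - 4) = 5*(-2) = -10)
Q = 6
M(r) = r²*(-10 + r) (M(r) = (r*(r - 10))*r = (r*(-10 + r))*r = r²*(-10 + r))
M(Q)² = (6²*(-10 + 6))² = (36*(-4))² = (-144)² = 20736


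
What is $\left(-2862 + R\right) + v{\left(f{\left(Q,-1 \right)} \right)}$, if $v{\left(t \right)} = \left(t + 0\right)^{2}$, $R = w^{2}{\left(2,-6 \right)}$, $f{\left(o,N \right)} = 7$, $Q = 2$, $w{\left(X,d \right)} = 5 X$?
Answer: $-2713$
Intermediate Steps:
$R = 100$ ($R = \left(5 \cdot 2\right)^{2} = 10^{2} = 100$)
$v{\left(t \right)} = t^{2}$
$\left(-2862 + R\right) + v{\left(f{\left(Q,-1 \right)} \right)} = \left(-2862 + 100\right) + 7^{2} = -2762 + 49 = -2713$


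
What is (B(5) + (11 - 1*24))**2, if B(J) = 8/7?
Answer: 6889/49 ≈ 140.59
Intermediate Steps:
B(J) = 8/7 (B(J) = 8*(1/7) = 8/7)
(B(5) + (11 - 1*24))**2 = (8/7 + (11 - 1*24))**2 = (8/7 + (11 - 24))**2 = (8/7 - 13)**2 = (-83/7)**2 = 6889/49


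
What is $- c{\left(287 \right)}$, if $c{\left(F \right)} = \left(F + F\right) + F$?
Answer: $-861$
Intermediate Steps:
$c{\left(F \right)} = 3 F$ ($c{\left(F \right)} = 2 F + F = 3 F$)
$- c{\left(287 \right)} = - 3 \cdot 287 = \left(-1\right) 861 = -861$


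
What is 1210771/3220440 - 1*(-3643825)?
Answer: 11734720993771/3220440 ≈ 3.6438e+6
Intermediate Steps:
1210771/3220440 - 1*(-3643825) = 1210771*(1/3220440) + 3643825 = 1210771/3220440 + 3643825 = 11734720993771/3220440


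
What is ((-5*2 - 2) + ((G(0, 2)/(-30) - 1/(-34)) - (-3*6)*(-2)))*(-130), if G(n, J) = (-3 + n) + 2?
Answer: 317824/51 ≈ 6231.8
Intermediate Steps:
G(n, J) = -1 + n
((-5*2 - 2) + ((G(0, 2)/(-30) - 1/(-34)) - (-3*6)*(-2)))*(-130) = ((-5*2 - 2) + (((-1 + 0)/(-30) - 1/(-34)) - (-3*6)*(-2)))*(-130) = ((-10 - 2) + ((-1*(-1/30) - 1*(-1/34)) - (-18)*(-2)))*(-130) = (-12 + ((1/30 + 1/34) - 1*36))*(-130) = (-12 + (16/255 - 36))*(-130) = (-12 - 9164/255)*(-130) = -12224/255*(-130) = 317824/51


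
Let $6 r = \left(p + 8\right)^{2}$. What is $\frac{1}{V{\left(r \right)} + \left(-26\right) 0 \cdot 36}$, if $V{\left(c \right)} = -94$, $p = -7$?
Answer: $- \frac{1}{94} \approx -0.010638$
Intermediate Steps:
$r = \frac{1}{6}$ ($r = \frac{\left(-7 + 8\right)^{2}}{6} = \frac{1^{2}}{6} = \frac{1}{6} \cdot 1 = \frac{1}{6} \approx 0.16667$)
$\frac{1}{V{\left(r \right)} + \left(-26\right) 0 \cdot 36} = \frac{1}{-94 + \left(-26\right) 0 \cdot 36} = \frac{1}{-94 + 0 \cdot 36} = \frac{1}{-94 + 0} = \frac{1}{-94} = - \frac{1}{94}$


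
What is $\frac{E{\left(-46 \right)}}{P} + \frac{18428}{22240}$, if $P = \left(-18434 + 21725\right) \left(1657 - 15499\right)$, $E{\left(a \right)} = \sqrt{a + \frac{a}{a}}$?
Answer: $\frac{4607}{5560} - \frac{i \sqrt{5}}{15184674} \approx 0.8286 - 1.4726 \cdot 10^{-7} i$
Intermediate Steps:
$E{\left(a \right)} = \sqrt{1 + a}$ ($E{\left(a \right)} = \sqrt{a + 1} = \sqrt{1 + a}$)
$P = -45554022$ ($P = 3291 \left(-13842\right) = -45554022$)
$\frac{E{\left(-46 \right)}}{P} + \frac{18428}{22240} = \frac{\sqrt{1 - 46}}{-45554022} + \frac{18428}{22240} = \sqrt{-45} \left(- \frac{1}{45554022}\right) + 18428 \cdot \frac{1}{22240} = 3 i \sqrt{5} \left(- \frac{1}{45554022}\right) + \frac{4607}{5560} = - \frac{i \sqrt{5}}{15184674} + \frac{4607}{5560} = \frac{4607}{5560} - \frac{i \sqrt{5}}{15184674}$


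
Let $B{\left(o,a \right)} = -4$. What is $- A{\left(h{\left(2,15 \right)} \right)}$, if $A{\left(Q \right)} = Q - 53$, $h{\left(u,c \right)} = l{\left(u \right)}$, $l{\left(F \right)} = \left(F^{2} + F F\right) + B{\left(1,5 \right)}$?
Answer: $49$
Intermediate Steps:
$l{\left(F \right)} = -4 + 2 F^{2}$ ($l{\left(F \right)} = \left(F^{2} + F F\right) - 4 = \left(F^{2} + F^{2}\right) - 4 = 2 F^{2} - 4 = -4 + 2 F^{2}$)
$h{\left(u,c \right)} = -4 + 2 u^{2}$
$A{\left(Q \right)} = -53 + Q$ ($A{\left(Q \right)} = Q - 53 = -53 + Q$)
$- A{\left(h{\left(2,15 \right)} \right)} = - (-53 - \left(4 - 2 \cdot 2^{2}\right)) = - (-53 + \left(-4 + 2 \cdot 4\right)) = - (-53 + \left(-4 + 8\right)) = - (-53 + 4) = \left(-1\right) \left(-49\right) = 49$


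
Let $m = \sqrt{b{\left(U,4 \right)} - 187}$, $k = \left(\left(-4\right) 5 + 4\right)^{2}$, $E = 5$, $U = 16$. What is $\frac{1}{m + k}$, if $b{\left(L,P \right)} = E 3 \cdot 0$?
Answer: $\frac{256}{65723} - \frac{i \sqrt{187}}{65723} \approx 0.0038951 - 0.00020807 i$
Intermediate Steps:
$b{\left(L,P \right)} = 0$ ($b{\left(L,P \right)} = 5 \cdot 3 \cdot 0 = 15 \cdot 0 = 0$)
$k = 256$ ($k = \left(-20 + 4\right)^{2} = \left(-16\right)^{2} = 256$)
$m = i \sqrt{187}$ ($m = \sqrt{0 - 187} = \sqrt{-187} = i \sqrt{187} \approx 13.675 i$)
$\frac{1}{m + k} = \frac{1}{i \sqrt{187} + 256} = \frac{1}{256 + i \sqrt{187}}$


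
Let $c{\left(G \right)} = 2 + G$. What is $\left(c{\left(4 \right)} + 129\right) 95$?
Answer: $12825$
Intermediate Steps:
$\left(c{\left(4 \right)} + 129\right) 95 = \left(\left(2 + 4\right) + 129\right) 95 = \left(6 + 129\right) 95 = 135 \cdot 95 = 12825$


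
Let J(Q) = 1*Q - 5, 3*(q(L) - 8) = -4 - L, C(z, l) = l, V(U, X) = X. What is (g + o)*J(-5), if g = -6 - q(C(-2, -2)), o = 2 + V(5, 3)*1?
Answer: 250/3 ≈ 83.333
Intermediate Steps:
q(L) = 20/3 - L/3 (q(L) = 8 + (-4 - L)/3 = 8 + (-4/3 - L/3) = 20/3 - L/3)
J(Q) = -5 + Q (J(Q) = Q - 5 = -5 + Q)
o = 5 (o = 2 + 3*1 = 2 + 3 = 5)
g = -40/3 (g = -6 - (20/3 - 1/3*(-2)) = -6 - (20/3 + 2/3) = -6 - 1*22/3 = -6 - 22/3 = -40/3 ≈ -13.333)
(g + o)*J(-5) = (-40/3 + 5)*(-5 - 5) = -25/3*(-10) = 250/3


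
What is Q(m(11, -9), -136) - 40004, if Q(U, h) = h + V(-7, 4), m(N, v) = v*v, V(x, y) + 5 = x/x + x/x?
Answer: -40143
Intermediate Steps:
V(x, y) = -3 (V(x, y) = -5 + (x/x + x/x) = -5 + (1 + 1) = -5 + 2 = -3)
m(N, v) = v**2
Q(U, h) = -3 + h (Q(U, h) = h - 3 = -3 + h)
Q(m(11, -9), -136) - 40004 = (-3 - 136) - 40004 = -139 - 40004 = -40143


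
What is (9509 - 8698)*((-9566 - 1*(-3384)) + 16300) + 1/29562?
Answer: 242576844277/29562 ≈ 8.2057e+6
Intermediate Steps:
(9509 - 8698)*((-9566 - 1*(-3384)) + 16300) + 1/29562 = 811*((-9566 + 3384) + 16300) + 1/29562 = 811*(-6182 + 16300) + 1/29562 = 811*10118 + 1/29562 = 8205698 + 1/29562 = 242576844277/29562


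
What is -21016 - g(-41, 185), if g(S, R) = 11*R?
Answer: -23051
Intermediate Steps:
-21016 - g(-41, 185) = -21016 - 11*185 = -21016 - 1*2035 = -21016 - 2035 = -23051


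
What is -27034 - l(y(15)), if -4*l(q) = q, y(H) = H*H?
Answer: -107911/4 ≈ -26978.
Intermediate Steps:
y(H) = H**2
l(q) = -q/4
-27034 - l(y(15)) = -27034 - (-1)*15**2/4 = -27034 - (-1)*225/4 = -27034 - 1*(-225/4) = -27034 + 225/4 = -107911/4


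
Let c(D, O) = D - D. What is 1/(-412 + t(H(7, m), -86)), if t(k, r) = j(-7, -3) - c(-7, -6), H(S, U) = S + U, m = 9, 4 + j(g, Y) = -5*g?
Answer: -1/381 ≈ -0.0026247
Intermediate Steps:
j(g, Y) = -4 - 5*g
c(D, O) = 0
t(k, r) = 31 (t(k, r) = (-4 - 5*(-7)) - 1*0 = (-4 + 35) + 0 = 31 + 0 = 31)
1/(-412 + t(H(7, m), -86)) = 1/(-412 + 31) = 1/(-381) = -1/381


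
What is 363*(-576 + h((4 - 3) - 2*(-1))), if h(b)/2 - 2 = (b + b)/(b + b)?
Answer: -206910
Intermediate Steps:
h(b) = 6 (h(b) = 4 + 2*((b + b)/(b + b)) = 4 + 2*((2*b)/((2*b))) = 4 + 2*((2*b)*(1/(2*b))) = 4 + 2*1 = 4 + 2 = 6)
363*(-576 + h((4 - 3) - 2*(-1))) = 363*(-576 + 6) = 363*(-570) = -206910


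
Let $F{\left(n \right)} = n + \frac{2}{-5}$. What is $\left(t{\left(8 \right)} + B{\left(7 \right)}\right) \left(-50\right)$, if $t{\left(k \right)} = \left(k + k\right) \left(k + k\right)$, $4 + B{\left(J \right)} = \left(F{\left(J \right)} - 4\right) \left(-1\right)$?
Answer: $-12470$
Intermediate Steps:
$F{\left(n \right)} = - \frac{2}{5} + n$ ($F{\left(n \right)} = n + 2 \left(- \frac{1}{5}\right) = n - \frac{2}{5} = - \frac{2}{5} + n$)
$B{\left(J \right)} = \frac{2}{5} - J$ ($B{\left(J \right)} = -4 + \left(\left(- \frac{2}{5} + J\right) - 4\right) \left(-1\right) = -4 + \left(- \frac{22}{5} + J\right) \left(-1\right) = -4 - \left(- \frac{22}{5} + J\right) = \frac{2}{5} - J$)
$t{\left(k \right)} = 4 k^{2}$ ($t{\left(k \right)} = 2 k 2 k = 4 k^{2}$)
$\left(t{\left(8 \right)} + B{\left(7 \right)}\right) \left(-50\right) = \left(4 \cdot 8^{2} + \left(\frac{2}{5} - 7\right)\right) \left(-50\right) = \left(4 \cdot 64 + \left(\frac{2}{5} - 7\right)\right) \left(-50\right) = \left(256 - \frac{33}{5}\right) \left(-50\right) = \frac{1247}{5} \left(-50\right) = -12470$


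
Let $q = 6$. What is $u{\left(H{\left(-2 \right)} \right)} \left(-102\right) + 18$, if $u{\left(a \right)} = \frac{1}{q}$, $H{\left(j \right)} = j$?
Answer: $1$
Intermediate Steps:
$u{\left(a \right)} = \frac{1}{6}$
$u{\left(H{\left(-2 \right)} \right)} \left(-102\right) + 18 = \frac{1}{6} \left(-102\right) + 18 = -17 + 18 = 1$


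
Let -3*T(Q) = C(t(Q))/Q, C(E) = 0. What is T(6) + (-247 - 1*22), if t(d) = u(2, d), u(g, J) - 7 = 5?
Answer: -269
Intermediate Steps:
u(g, J) = 12 (u(g, J) = 7 + 5 = 12)
t(d) = 12
T(Q) = 0 (T(Q) = -0/Q = -⅓*0 = 0)
T(6) + (-247 - 1*22) = 0 + (-247 - 1*22) = 0 + (-247 - 22) = 0 - 269 = -269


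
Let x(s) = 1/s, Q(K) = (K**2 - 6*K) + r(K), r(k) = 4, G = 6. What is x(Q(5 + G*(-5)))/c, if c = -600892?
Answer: -1/468094868 ≈ -2.1363e-9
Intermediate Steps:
Q(K) = 4 + K**2 - 6*K (Q(K) = (K**2 - 6*K) + 4 = 4 + K**2 - 6*K)
x(Q(5 + G*(-5)))/c = 1/((4 + (5 + 6*(-5))**2 - 6*(5 + 6*(-5)))*(-600892)) = -1/600892/(4 + (5 - 30)**2 - 6*(5 - 30)) = -1/600892/(4 + (-25)**2 - 6*(-25)) = -1/600892/(4 + 625 + 150) = -1/600892/779 = (1/779)*(-1/600892) = -1/468094868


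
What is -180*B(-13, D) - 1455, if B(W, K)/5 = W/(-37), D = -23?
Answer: -65535/37 ≈ -1771.2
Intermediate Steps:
B(W, K) = -5*W/37 (B(W, K) = 5*(W/(-37)) = 5*(W*(-1/37)) = 5*(-W/37) = -5*W/37)
-180*B(-13, D) - 1455 = -(-900)*(-13)/37 - 1455 = -180*65/37 - 1455 = -11700/37 - 1455 = -65535/37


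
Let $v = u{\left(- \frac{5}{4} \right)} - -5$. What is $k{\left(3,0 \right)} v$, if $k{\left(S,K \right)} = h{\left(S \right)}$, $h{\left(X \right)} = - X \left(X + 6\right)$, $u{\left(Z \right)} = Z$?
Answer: $- \frac{405}{4} \approx -101.25$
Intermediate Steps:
$v = \frac{15}{4}$ ($v = - \frac{5}{4} - -5 = \left(-5\right) \frac{1}{4} + 5 = - \frac{5}{4} + 5 = \frac{15}{4} \approx 3.75$)
$h{\left(X \right)} = - X \left(6 + X\right)$
$k{\left(S,K \right)} = - S \left(6 + S\right)$
$k{\left(3,0 \right)} v = \left(-1\right) 3 \left(6 + 3\right) \frac{15}{4} = \left(-1\right) 3 \cdot 9 \cdot \frac{15}{4} = \left(-27\right) \frac{15}{4} = - \frac{405}{4}$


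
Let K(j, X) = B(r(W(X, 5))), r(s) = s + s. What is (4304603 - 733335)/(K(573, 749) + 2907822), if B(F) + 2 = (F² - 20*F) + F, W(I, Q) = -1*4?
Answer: 892817/727009 ≈ 1.2281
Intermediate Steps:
W(I, Q) = -4
r(s) = 2*s
B(F) = -2 + F² - 19*F (B(F) = -2 + ((F² - 20*F) + F) = -2 + (F² - 19*F) = -2 + F² - 19*F)
K(j, X) = 214 (K(j, X) = -2 + (2*(-4))² - 38*(-4) = -2 + (-8)² - 19*(-8) = -2 + 64 + 152 = 214)
(4304603 - 733335)/(K(573, 749) + 2907822) = (4304603 - 733335)/(214 + 2907822) = 3571268/2908036 = 3571268*(1/2908036) = 892817/727009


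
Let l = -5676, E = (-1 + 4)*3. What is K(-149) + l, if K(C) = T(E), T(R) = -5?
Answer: -5681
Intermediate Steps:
E = 9 (E = 3*3 = 9)
K(C) = -5
K(-149) + l = -5 - 5676 = -5681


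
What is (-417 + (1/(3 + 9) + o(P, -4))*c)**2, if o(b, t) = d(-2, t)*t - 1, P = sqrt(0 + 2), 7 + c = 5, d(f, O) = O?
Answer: 7198489/36 ≈ 1.9996e+5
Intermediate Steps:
c = -2 (c = -7 + 5 = -2)
P = sqrt(2) ≈ 1.4142
o(b, t) = -1 + t**2 (o(b, t) = t*t - 1 = t**2 - 1 = -1 + t**2)
(-417 + (1/(3 + 9) + o(P, -4))*c)**2 = (-417 + (1/(3 + 9) + (-1 + (-4)**2))*(-2))**2 = (-417 + (1/12 + (-1 + 16))*(-2))**2 = (-417 + (1/12 + 15)*(-2))**2 = (-417 + (181/12)*(-2))**2 = (-417 - 181/6)**2 = (-2683/6)**2 = 7198489/36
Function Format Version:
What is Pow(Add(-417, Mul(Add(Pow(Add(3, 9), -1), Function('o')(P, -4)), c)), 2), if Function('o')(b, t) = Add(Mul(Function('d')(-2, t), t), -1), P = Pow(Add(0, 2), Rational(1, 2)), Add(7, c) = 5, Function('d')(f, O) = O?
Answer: Rational(7198489, 36) ≈ 1.9996e+5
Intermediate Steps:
c = -2 (c = Add(-7, 5) = -2)
P = Pow(2, Rational(1, 2)) ≈ 1.4142
Function('o')(b, t) = Add(-1, Pow(t, 2)) (Function('o')(b, t) = Add(Mul(t, t), -1) = Add(Pow(t, 2), -1) = Add(-1, Pow(t, 2)))
Pow(Add(-417, Mul(Add(Pow(Add(3, 9), -1), Function('o')(P, -4)), c)), 2) = Pow(Add(-417, Mul(Add(Pow(Add(3, 9), -1), Add(-1, Pow(-4, 2))), -2)), 2) = Pow(Add(-417, Mul(Add(Pow(12, -1), Add(-1, 16)), -2)), 2) = Pow(Add(-417, Mul(Add(Rational(1, 12), 15), -2)), 2) = Pow(Add(-417, Mul(Rational(181, 12), -2)), 2) = Pow(Add(-417, Rational(-181, 6)), 2) = Pow(Rational(-2683, 6), 2) = Rational(7198489, 36)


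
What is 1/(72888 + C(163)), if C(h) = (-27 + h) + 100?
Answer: 1/73124 ≈ 1.3675e-5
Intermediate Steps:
C(h) = 73 + h
1/(72888 + C(163)) = 1/(72888 + (73 + 163)) = 1/(72888 + 236) = 1/73124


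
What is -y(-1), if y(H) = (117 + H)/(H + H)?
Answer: 58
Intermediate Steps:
y(H) = (117 + H)/(2*H) (y(H) = (117 + H)/((2*H)) = (117 + H)*(1/(2*H)) = (117 + H)/(2*H))
-y(-1) = -(117 - 1)/(2*(-1)) = -(-1)*116/2 = -1*(-58) = 58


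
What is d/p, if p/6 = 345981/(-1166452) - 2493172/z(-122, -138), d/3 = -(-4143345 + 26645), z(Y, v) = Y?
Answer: 146458954926200/1454061628031 ≈ 100.72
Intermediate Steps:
d = 12350100 (d = 3*(-(-4143345 + 26645)) = 3*(-1*(-4116700)) = 3*4116700 = 12350100)
p = 4362184884093/35576786 (p = 6*(345981/(-1166452) - 2493172/(-122)) = 6*(345981*(-1/1166452) - 2493172*(-1/122)) = 6*(-345981/1166452 + 1246586/61) = 6*(1454061628031/71153572) = 4362184884093/35576786 ≈ 1.2261e+5)
d/p = 12350100/(4362184884093/35576786) = 12350100*(35576786/4362184884093) = 146458954926200/1454061628031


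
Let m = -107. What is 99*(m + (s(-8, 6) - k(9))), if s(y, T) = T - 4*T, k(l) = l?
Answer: -13266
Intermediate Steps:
s(y, T) = -3*T
99*(m + (s(-8, 6) - k(9))) = 99*(-107 + (-3*6 - 1*9)) = 99*(-107 + (-18 - 9)) = 99*(-107 - 27) = 99*(-134) = -13266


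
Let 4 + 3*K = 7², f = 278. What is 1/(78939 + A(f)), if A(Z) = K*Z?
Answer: 1/83109 ≈ 1.2032e-5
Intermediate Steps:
K = 15 (K = -4/3 + (⅓)*7² = -4/3 + (⅓)*49 = -4/3 + 49/3 = 15)
A(Z) = 15*Z
1/(78939 + A(f)) = 1/(78939 + 15*278) = 1/(78939 + 4170) = 1/83109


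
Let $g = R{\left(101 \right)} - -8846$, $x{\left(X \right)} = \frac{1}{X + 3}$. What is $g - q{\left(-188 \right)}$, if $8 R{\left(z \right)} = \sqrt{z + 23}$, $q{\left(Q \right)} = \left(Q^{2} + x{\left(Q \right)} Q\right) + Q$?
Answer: $- \frac{4867538}{185} + \frac{\sqrt{31}}{4} \approx -26310.0$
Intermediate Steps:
$x{\left(X \right)} = \frac{1}{3 + X}$
$q{\left(Q \right)} = Q + Q^{2} + \frac{Q}{3 + Q}$ ($q{\left(Q \right)} = \left(Q^{2} + \frac{Q}{3 + Q}\right) + Q = Q + Q^{2} + \frac{Q}{3 + Q}$)
$R{\left(z \right)} = \frac{\sqrt{23 + z}}{8}$ ($R{\left(z \right)} = \frac{\sqrt{z + 23}}{8} = \frac{\sqrt{23 + z}}{8}$)
$g = 8846 + \frac{\sqrt{31}}{4}$ ($g = \frac{\sqrt{23 + 101}}{8} - -8846 = \frac{\sqrt{124}}{8} + 8846 = \frac{2 \sqrt{31}}{8} + 8846 = \frac{\sqrt{31}}{4} + 8846 = 8846 + \frac{\sqrt{31}}{4} \approx 8847.4$)
$g - q{\left(-188 \right)} = \left(8846 + \frac{\sqrt{31}}{4}\right) - - \frac{188 \left(1 + \left(1 - 188\right) \left(3 - 188\right)\right)}{3 - 188} = \left(8846 + \frac{\sqrt{31}}{4}\right) - - \frac{188 \left(1 - -34595\right)}{-185} = \left(8846 + \frac{\sqrt{31}}{4}\right) - \left(-188\right) \left(- \frac{1}{185}\right) \left(1 + 34595\right) = \left(8846 + \frac{\sqrt{31}}{4}\right) - \left(-188\right) \left(- \frac{1}{185}\right) 34596 = \left(8846 + \frac{\sqrt{31}}{4}\right) - \frac{6504048}{185} = - \frac{4867538}{185} + \frac{\sqrt{31}}{4}$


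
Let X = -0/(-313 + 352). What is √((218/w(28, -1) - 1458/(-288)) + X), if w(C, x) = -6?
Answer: I*√4503/12 ≈ 5.592*I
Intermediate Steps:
X = 0 (X = -0/39 = -1*0 = 0)
√((218/w(28, -1) - 1458/(-288)) + X) = √((218/(-6) - 1458/(-288)) + 0) = √((218*(-⅙) - 1458*(-1/288)) + 0) = √((-109/3 + 81/16) + 0) = √(-1501/48 + 0) = √(-1501/48) = I*√4503/12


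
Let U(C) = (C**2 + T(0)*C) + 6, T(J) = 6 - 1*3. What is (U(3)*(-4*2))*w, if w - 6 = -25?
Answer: 3648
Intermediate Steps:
w = -19 (w = 6 - 25 = -19)
T(J) = 3 (T(J) = 6 - 3 = 3)
U(C) = 6 + C**2 + 3*C (U(C) = (C**2 + 3*C) + 6 = 6 + C**2 + 3*C)
(U(3)*(-4*2))*w = ((6 + 3**2 + 3*3)*(-4*2))*(-19) = ((6 + 9 + 9)*(-8))*(-19) = (24*(-8))*(-19) = -192*(-19) = 3648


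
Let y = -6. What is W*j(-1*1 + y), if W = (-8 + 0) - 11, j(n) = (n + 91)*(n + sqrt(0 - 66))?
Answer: 11172 - 1596*I*sqrt(66) ≈ 11172.0 - 12966.0*I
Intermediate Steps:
j(n) = (91 + n)*(n + I*sqrt(66)) (j(n) = (91 + n)*(n + sqrt(-66)) = (91 + n)*(n + I*sqrt(66)))
W = -19 (W = -8 - 11 = -19)
W*j(-1*1 + y) = -19*((-1*1 - 6)**2 + 91*(-1*1 - 6) + 91*I*sqrt(66) + I*(-1*1 - 6)*sqrt(66)) = -19*((-1 - 6)**2 + 91*(-1 - 6) + 91*I*sqrt(66) + I*(-1 - 6)*sqrt(66)) = -19*((-7)**2 + 91*(-7) + 91*I*sqrt(66) + I*(-7)*sqrt(66)) = -19*(49 - 637 + 91*I*sqrt(66) - 7*I*sqrt(66)) = -19*(-588 + 84*I*sqrt(66)) = 11172 - 1596*I*sqrt(66)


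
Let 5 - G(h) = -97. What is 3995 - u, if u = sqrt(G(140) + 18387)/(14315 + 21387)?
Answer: 3995 - sqrt(18489)/35702 ≈ 3995.0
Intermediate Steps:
G(h) = 102 (G(h) = 5 - 1*(-97) = 5 + 97 = 102)
u = sqrt(18489)/35702 (u = sqrt(102 + 18387)/(14315 + 21387) = sqrt(18489)/35702 ≈ 0.0038086)
3995 - u = 3995 - sqrt(18489)/35702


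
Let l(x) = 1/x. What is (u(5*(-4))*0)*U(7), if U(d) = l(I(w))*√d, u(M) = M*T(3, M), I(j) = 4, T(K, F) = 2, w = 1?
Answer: 0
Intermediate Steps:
u(M) = 2*M (u(M) = M*2 = 2*M)
U(d) = √d/4
(u(5*(-4))*0)*U(7) = ((2*(5*(-4)))*0)*(√7/4) = ((2*(-20))*0)*(√7/4) = (-40*0)*(√7/4) = 0*(√7/4) = 0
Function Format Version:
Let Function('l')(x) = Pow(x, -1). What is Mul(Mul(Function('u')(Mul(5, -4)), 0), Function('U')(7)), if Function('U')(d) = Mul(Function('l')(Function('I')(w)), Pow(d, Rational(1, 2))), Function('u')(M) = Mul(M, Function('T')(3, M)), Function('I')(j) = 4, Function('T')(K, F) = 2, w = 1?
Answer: 0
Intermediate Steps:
Function('u')(M) = Mul(2, M) (Function('u')(M) = Mul(M, 2) = Mul(2, M))
Function('U')(d) = Mul(Rational(1, 4), Pow(d, Rational(1, 2))) (Function('U')(d) = Mul(Pow(4, -1), Pow(d, Rational(1, 2))) = Mul(Rational(1, 4), Pow(d, Rational(1, 2))))
Mul(Mul(Function('u')(Mul(5, -4)), 0), Function('U')(7)) = Mul(Mul(Mul(2, Mul(5, -4)), 0), Mul(Rational(1, 4), Pow(7, Rational(1, 2)))) = Mul(Mul(Mul(2, -20), 0), Mul(Rational(1, 4), Pow(7, Rational(1, 2)))) = Mul(Mul(-40, 0), Mul(Rational(1, 4), Pow(7, Rational(1, 2)))) = Mul(0, Mul(Rational(1, 4), Pow(7, Rational(1, 2)))) = 0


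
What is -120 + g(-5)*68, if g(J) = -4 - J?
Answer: -52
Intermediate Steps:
-120 + g(-5)*68 = -120 + (-4 - 1*(-5))*68 = -120 + (-4 + 5)*68 = -120 + 1*68 = -120 + 68 = -52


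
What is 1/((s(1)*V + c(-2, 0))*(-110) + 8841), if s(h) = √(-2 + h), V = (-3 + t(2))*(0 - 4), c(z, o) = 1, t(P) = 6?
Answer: 8731/77972761 - 1320*I/77972761 ≈ 0.00011198 - 1.6929e-5*I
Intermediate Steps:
V = -12 (V = (-3 + 6)*(0 - 4) = 3*(-4) = -12)
1/((s(1)*V + c(-2, 0))*(-110) + 8841) = 1/((√(-2 + 1)*(-12) + 1)*(-110) + 8841) = 1/((√(-1)*(-12) + 1)*(-110) + 8841) = 1/((I*(-12) + 1)*(-110) + 8841) = 1/((-12*I + 1)*(-110) + 8841) = 1/((1 - 12*I)*(-110) + 8841) = 1/((-110 + 1320*I) + 8841) = 1/(8731 + 1320*I) = (8731 - 1320*I)/77972761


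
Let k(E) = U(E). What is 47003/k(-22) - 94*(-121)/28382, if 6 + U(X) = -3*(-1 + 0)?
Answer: -667002512/42573 ≈ -15667.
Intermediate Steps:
U(X) = -3 (U(X) = -6 - 3*(-1 + 0) = -6 - 3*(-1) = -6 + 3 = -3)
k(E) = -3
47003/k(-22) - 94*(-121)/28382 = 47003/(-3) - 94*(-121)/28382 = 47003*(-⅓) + 11374*(1/28382) = -47003/3 + 5687/14191 = -667002512/42573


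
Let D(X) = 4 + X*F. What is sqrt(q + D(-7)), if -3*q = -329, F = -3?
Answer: 2*sqrt(303)/3 ≈ 11.605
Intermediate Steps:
D(X) = 4 - 3*X (D(X) = 4 + X*(-3) = 4 - 3*X)
q = 329/3 (q = -1/3*(-329) = 329/3 ≈ 109.67)
sqrt(q + D(-7)) = sqrt(329/3 + (4 - 3*(-7))) = sqrt(329/3 + (4 + 21)) = sqrt(329/3 + 25) = sqrt(404/3) = 2*sqrt(303)/3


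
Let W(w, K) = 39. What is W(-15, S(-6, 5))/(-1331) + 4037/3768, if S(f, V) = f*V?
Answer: 5226295/5015208 ≈ 1.0421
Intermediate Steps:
S(f, V) = V*f
W(-15, S(-6, 5))/(-1331) + 4037/3768 = 39/(-1331) + 4037/3768 = 39*(-1/1331) + 4037*(1/3768) = -39/1331 + 4037/3768 = 5226295/5015208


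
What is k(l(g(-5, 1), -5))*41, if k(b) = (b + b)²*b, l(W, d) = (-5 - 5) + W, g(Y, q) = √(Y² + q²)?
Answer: -291920 + 53464*√26 ≈ -19306.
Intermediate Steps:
l(W, d) = -10 + W
k(b) = 4*b³ (k(b) = (2*b)²*b = (4*b²)*b = 4*b³)
k(l(g(-5, 1), -5))*41 = (4*(-10 + √((-5)² + 1²))³)*41 = (4*(-10 + √(25 + 1))³)*41 = (4*(-10 + √26)³)*41 = 164*(-10 + √26)³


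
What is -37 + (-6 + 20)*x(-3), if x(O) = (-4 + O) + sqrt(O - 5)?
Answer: -135 + 28*I*sqrt(2) ≈ -135.0 + 39.598*I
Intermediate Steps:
x(O) = -4 + O + sqrt(-5 + O) (x(O) = (-4 + O) + sqrt(-5 + O) = -4 + O + sqrt(-5 + O))
-37 + (-6 + 20)*x(-3) = -37 + (-6 + 20)*(-4 - 3 + sqrt(-5 - 3)) = -37 + 14*(-4 - 3 + sqrt(-8)) = -37 + 14*(-4 - 3 + 2*I*sqrt(2)) = -37 + 14*(-7 + 2*I*sqrt(2)) = -37 + (-98 + 28*I*sqrt(2)) = -135 + 28*I*sqrt(2)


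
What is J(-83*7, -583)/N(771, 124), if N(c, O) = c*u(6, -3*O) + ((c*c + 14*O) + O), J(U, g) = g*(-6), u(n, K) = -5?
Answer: 583/98741 ≈ 0.0059043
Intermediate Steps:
J(U, g) = -6*g
N(c, O) = c**2 - 5*c + 15*O (N(c, O) = c*(-5) + ((c*c + 14*O) + O) = -5*c + ((c**2 + 14*O) + O) = -5*c + (c**2 + 15*O) = c**2 - 5*c + 15*O)
J(-83*7, -583)/N(771, 124) = (-6*(-583))/(771**2 - 5*771 + 15*124) = 3498/(594441 - 3855 + 1860) = 3498/592446 = 3498*(1/592446) = 583/98741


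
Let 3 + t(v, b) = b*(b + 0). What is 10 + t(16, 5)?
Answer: 32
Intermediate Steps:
t(v, b) = -3 + b**2 (t(v, b) = -3 + b*(b + 0) = -3 + b*b = -3 + b**2)
10 + t(16, 5) = 10 + (-3 + 5**2) = 10 + (-3 + 25) = 10 + 22 = 32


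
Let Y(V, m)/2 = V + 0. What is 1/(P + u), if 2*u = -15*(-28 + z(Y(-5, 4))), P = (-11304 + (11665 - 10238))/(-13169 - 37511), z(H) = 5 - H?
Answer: 7240/707311 ≈ 0.010236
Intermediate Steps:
Y(V, m) = 2*V (Y(V, m) = 2*(V + 0) = 2*V)
P = 1411/7240 (P = (-11304 + 1427)/(-50680) = -9877*(-1/50680) = 1411/7240 ≈ 0.19489)
u = 195/2 (u = (-15*(-28 + (5 - 2*(-5))))/2 = (-15*(-28 + (5 - 1*(-10))))/2 = (-15*(-28 + (5 + 10)))/2 = (-15*(-28 + 15))/2 = (-15*(-13))/2 = (½)*195 = 195/2 ≈ 97.500)
1/(P + u) = 1/(1411/7240 + 195/2) = 1/(707311/7240) = 7240/707311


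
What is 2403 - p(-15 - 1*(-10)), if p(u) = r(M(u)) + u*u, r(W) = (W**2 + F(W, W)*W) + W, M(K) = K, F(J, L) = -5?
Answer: 2333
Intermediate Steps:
r(W) = W**2 - 4*W (r(W) = (W**2 - 5*W) + W = W**2 - 4*W)
p(u) = u**2 + u*(-4 + u) (p(u) = u*(-4 + u) + u*u = u*(-4 + u) + u**2 = u**2 + u*(-4 + u))
2403 - p(-15 - 1*(-10)) = 2403 - 2*(-15 - 1*(-10))*(-2 + (-15 - 1*(-10))) = 2403 - 2*(-15 + 10)*(-2 + (-15 + 10)) = 2403 - 2*(-5)*(-2 - 5) = 2403 - 2*(-5)*(-7) = 2403 - 1*70 = 2403 - 70 = 2333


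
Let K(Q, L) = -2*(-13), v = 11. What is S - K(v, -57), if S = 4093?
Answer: 4067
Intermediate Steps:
K(Q, L) = 26
S - K(v, -57) = 4093 - 1*26 = 4093 - 26 = 4067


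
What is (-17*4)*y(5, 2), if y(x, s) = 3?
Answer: -204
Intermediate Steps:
(-17*4)*y(5, 2) = -17*4*3 = -68*3 = -204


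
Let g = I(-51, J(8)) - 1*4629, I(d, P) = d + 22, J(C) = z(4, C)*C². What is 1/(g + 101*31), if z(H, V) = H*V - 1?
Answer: -1/1527 ≈ -0.00065488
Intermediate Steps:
z(H, V) = -1 + H*V
J(C) = C²*(-1 + 4*C) (J(C) = (-1 + 4*C)*C² = C²*(-1 + 4*C))
I(d, P) = 22 + d
g = -4658 (g = (22 - 51) - 1*4629 = -29 - 4629 = -4658)
1/(g + 101*31) = 1/(-4658 + 101*31) = 1/(-4658 + 3131) = 1/(-1527) = -1/1527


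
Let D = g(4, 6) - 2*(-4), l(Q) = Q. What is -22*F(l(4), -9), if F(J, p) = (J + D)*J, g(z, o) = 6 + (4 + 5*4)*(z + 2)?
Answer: -14256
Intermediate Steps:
g(z, o) = 54 + 24*z (g(z, o) = 6 + (4 + 20)*(2 + z) = 6 + 24*(2 + z) = 6 + (48 + 24*z) = 54 + 24*z)
D = 158 (D = (54 + 24*4) - 2*(-4) = (54 + 96) + 8 = 150 + 8 = 158)
F(J, p) = J*(158 + J) (F(J, p) = (J + 158)*J = (158 + J)*J = J*(158 + J))
-22*F(l(4), -9) = -88*(158 + 4) = -88*162 = -22*648 = -14256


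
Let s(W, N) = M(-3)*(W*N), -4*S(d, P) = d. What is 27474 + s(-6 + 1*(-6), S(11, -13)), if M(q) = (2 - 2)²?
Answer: 27474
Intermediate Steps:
S(d, P) = -d/4
M(q) = 0 (M(q) = 0² = 0)
s(W, N) = 0 (s(W, N) = 0*(W*N) = 0*(N*W) = 0)
27474 + s(-6 + 1*(-6), S(11, -13)) = 27474 + 0 = 27474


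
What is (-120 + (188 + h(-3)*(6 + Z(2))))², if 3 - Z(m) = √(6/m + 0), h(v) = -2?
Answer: 2512 + 200*√3 ≈ 2858.4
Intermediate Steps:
Z(m) = 3 - √6*√(1/m) (Z(m) = 3 - √(6/m + 0) = 3 - √(6/m) = 3 - √6*√(1/m))
(-120 + (188 + h(-3)*(6 + Z(2))))² = (-120 + (188 - 2*(6 + (3 - √6*√(1/2)))))² = (-120 + (188 - 2*(6 + (3 - √6*√(½)))))² = (-120 + (188 - 2*(6 + (3 - √6*√2/2))))² = (-120 + (188 - 2*(6 + (3 - √3))))² = (-120 + (188 - 2*(9 - √3)))² = (-120 + (188 + (-18 + 2*√3)))² = (-120 + (170 + 2*√3))² = (50 + 2*√3)²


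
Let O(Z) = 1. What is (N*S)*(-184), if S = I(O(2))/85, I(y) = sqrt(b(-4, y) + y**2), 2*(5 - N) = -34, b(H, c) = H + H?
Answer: -4048*I*sqrt(7)/85 ≈ -126.0*I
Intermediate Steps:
b(H, c) = 2*H
N = 22 (N = 5 - 1/2*(-34) = 5 + 17 = 22)
I(y) = sqrt(-8 + y**2) (I(y) = sqrt(2*(-4) + y**2) = sqrt(-8 + y**2))
S = I*sqrt(7)/85 (S = sqrt(-8 + 1**2)/85 = sqrt(-8 + 1)*(1/85) = sqrt(-7)*(1/85) = (I*sqrt(7))*(1/85) = I*sqrt(7)/85 ≈ 0.031126*I)
(N*S)*(-184) = (22*(I*sqrt(7)/85))*(-184) = (22*I*sqrt(7)/85)*(-184) = -4048*I*sqrt(7)/85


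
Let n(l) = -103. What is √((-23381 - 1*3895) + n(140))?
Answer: I*√27379 ≈ 165.47*I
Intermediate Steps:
√((-23381 - 1*3895) + n(140)) = √((-23381 - 1*3895) - 103) = √((-23381 - 3895) - 103) = √(-27276 - 103) = √(-27379) = I*√27379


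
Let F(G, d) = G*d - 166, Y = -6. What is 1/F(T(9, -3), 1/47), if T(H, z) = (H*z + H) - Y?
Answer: -47/7814 ≈ -0.0060148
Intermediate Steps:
T(H, z) = 6 + H + H*z (T(H, z) = (H*z + H) - 1*(-6) = (H + H*z) + 6 = 6 + H + H*z)
F(G, d) = -166 + G*d
1/F(T(9, -3), 1/47) = 1/(-166 + (6 + 9 + 9*(-3))/47) = 1/(-166 + (6 + 9 - 27)*(1/47)) = 1/(-166 - 12*1/47) = 1/(-166 - 12/47) = 1/(-7814/47) = -47/7814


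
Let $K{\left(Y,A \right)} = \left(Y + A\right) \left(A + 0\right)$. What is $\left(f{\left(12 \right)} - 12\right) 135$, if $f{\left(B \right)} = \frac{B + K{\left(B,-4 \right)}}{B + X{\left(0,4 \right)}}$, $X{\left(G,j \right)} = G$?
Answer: $-1845$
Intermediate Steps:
$K{\left(Y,A \right)} = A \left(A + Y\right)$ ($K{\left(Y,A \right)} = \left(A + Y\right) A = A \left(A + Y\right)$)
$f{\left(B \right)} = \frac{16 - 3 B}{B}$ ($f{\left(B \right)} = \frac{B - 4 \left(-4 + B\right)}{B + 0} = \frac{B - \left(-16 + 4 B\right)}{B} = \frac{16 - 3 B}{B}$)
$\left(f{\left(12 \right)} - 12\right) 135 = \left(\left(-3 + \frac{16}{12}\right) - 12\right) 135 = \left(\left(-3 + 16 \cdot \frac{1}{12}\right) - 12\right) 135 = \left(\left(-3 + \frac{4}{3}\right) - 12\right) 135 = \left(- \frac{5}{3} - 12\right) 135 = \left(- \frac{41}{3}\right) 135 = -1845$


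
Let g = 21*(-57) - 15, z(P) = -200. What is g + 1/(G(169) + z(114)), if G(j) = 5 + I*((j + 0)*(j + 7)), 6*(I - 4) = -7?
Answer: -305713665/252239 ≈ -1212.0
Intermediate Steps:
I = 17/6 (I = 4 + (1/6)*(-7) = 4 - 7/6 = 17/6 ≈ 2.8333)
g = -1212 (g = -1197 - 15 = -1212)
G(j) = 5 + 17*j*(7 + j)/6 (G(j) = 5 + 17*((j + 0)*(j + 7))/6 = 5 + 17*(j*(7 + j))/6 = 5 + 17*j*(7 + j)/6)
g + 1/(G(169) + z(114)) = -1212 + 1/((5 + (17/6)*169**2 + (119/6)*169) - 200) = -1212 + 1/((5 + (17/6)*28561 + 20111/6) - 200) = -1212 + 1/((5 + 485537/6 + 20111/6) - 200) = -1212 + 1/(252839/3 - 200) = -1212 + 1/(252239/3) = -1212 + 3/252239 = -305713665/252239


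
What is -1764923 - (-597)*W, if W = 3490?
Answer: 318607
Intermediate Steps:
-1764923 - (-597)*W = -1764923 - (-597)*3490 = -1764923 - 1*(-2083530) = -1764923 + 2083530 = 318607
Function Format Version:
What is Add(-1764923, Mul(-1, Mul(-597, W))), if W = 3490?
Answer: 318607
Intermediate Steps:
Add(-1764923, Mul(-1, Mul(-597, W))) = Add(-1764923, Mul(-1, Mul(-597, 3490))) = Add(-1764923, Mul(-1, -2083530)) = Add(-1764923, 2083530) = 318607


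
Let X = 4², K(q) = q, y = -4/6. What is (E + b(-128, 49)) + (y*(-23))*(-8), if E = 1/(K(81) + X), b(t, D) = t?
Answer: -72941/291 ≈ -250.66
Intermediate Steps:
y = -⅔ (y = -4*⅙ = -⅔ ≈ -0.66667)
X = 16
E = 1/97 (E = 1/(81 + 16) = 1/97 ≈ 0.010309)
(E + b(-128, 49)) + (y*(-23))*(-8) = (1/97 - 128) - ⅔*(-23)*(-8) = -12415/97 + (46/3)*(-8) = -12415/97 - 368/3 = -72941/291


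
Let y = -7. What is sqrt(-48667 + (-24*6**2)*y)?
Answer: I*sqrt(42619) ≈ 206.44*I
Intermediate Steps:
sqrt(-48667 + (-24*6**2)*y) = sqrt(-48667 - 24*6**2*(-7)) = sqrt(-48667 - 24*36*(-7)) = sqrt(-48667 - 864*(-7)) = sqrt(-48667 + 6048) = sqrt(-42619) = I*sqrt(42619)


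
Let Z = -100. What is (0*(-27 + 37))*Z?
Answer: 0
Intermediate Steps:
(0*(-27 + 37))*Z = (0*(-27 + 37))*(-100) = (0*10)*(-100) = 0*(-100) = 0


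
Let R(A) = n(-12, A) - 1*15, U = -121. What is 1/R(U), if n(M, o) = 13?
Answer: -½ ≈ -0.50000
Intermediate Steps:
R(A) = -2 (R(A) = 13 - 1*15 = 13 - 15 = -2)
1/R(U) = 1/(-2) = -½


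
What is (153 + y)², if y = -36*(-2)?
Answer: 50625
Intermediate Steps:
y = 72
(153 + y)² = (153 + 72)² = 225² = 50625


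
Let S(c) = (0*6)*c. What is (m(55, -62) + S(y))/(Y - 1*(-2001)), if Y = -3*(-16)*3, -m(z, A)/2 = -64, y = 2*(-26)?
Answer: 128/2145 ≈ 0.059674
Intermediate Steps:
y = -52
S(c) = 0 (S(c) = 0*c = 0)
m(z, A) = 128 (m(z, A) = -2*(-64) = 128)
Y = 144 (Y = 48*3 = 144)
(m(55, -62) + S(y))/(Y - 1*(-2001)) = (128 + 0)/(144 - 1*(-2001)) = 128/(144 + 2001) = 128/2145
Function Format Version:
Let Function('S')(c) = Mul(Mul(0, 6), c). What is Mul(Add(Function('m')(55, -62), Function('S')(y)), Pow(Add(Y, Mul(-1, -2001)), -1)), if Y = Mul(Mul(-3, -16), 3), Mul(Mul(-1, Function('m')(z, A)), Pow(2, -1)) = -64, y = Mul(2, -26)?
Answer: Rational(128, 2145) ≈ 0.059674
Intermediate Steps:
y = -52
Function('S')(c) = 0 (Function('S')(c) = Mul(0, c) = 0)
Function('m')(z, A) = 128 (Function('m')(z, A) = Mul(-2, -64) = 128)
Y = 144 (Y = Mul(48, 3) = 144)
Mul(Add(Function('m')(55, -62), Function('S')(y)), Pow(Add(Y, Mul(-1, -2001)), -1)) = Mul(Add(128, 0), Pow(Add(144, Mul(-1, -2001)), -1)) = Mul(128, Pow(Add(144, 2001), -1)) = Mul(128, Pow(2145, -1)) = Mul(128, Rational(1, 2145)) = Rational(128, 2145)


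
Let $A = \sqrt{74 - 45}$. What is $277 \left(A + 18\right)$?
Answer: $4986 + 277 \sqrt{29} \approx 6477.7$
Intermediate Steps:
$A = \sqrt{29} \approx 5.3852$
$277 \left(A + 18\right) = 277 \left(\sqrt{29} + 18\right) = 277 \left(18 + \sqrt{29}\right) = 4986 + 277 \sqrt{29}$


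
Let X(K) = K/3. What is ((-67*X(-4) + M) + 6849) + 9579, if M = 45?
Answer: 49687/3 ≈ 16562.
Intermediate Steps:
X(K) = K/3 (X(K) = K*(⅓) = K/3)
((-67*X(-4) + M) + 6849) + 9579 = ((-67*(-4)/3 + 45) + 6849) + 9579 = ((-67*(-4/3) + 45) + 6849) + 9579 = ((268/3 + 45) + 6849) + 9579 = (403/3 + 6849) + 9579 = 20950/3 + 9579 = 49687/3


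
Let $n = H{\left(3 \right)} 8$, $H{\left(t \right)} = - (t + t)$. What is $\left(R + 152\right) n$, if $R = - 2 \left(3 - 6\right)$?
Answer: $-7584$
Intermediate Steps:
$H{\left(t \right)} = - 2 t$
$n = -48$ ($n = \left(-2\right) 3 \cdot 8 = \left(-6\right) 8 = -48$)
$R = 6$ ($R = \left(-2\right) \left(-3\right) = 6$)
$\left(R + 152\right) n = \left(6 + 152\right) \left(-48\right) = 158 \left(-48\right) = -7584$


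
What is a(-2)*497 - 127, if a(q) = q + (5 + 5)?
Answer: 3849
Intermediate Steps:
a(q) = 10 + q (a(q) = q + 10 = 10 + q)
a(-2)*497 - 127 = (10 - 2)*497 - 127 = 8*497 - 127 = 3976 - 127 = 3849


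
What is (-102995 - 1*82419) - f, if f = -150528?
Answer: -34886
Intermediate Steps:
(-102995 - 1*82419) - f = (-102995 - 1*82419) - 1*(-150528) = (-102995 - 82419) + 150528 = -185414 + 150528 = -34886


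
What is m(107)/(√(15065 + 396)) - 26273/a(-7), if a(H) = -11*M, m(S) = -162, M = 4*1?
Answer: 26273/44 - 162*√15461/15461 ≈ 595.81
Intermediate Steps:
M = 4
a(H) = -44 (a(H) = -11*4 = -44)
m(107)/(√(15065 + 396)) - 26273/a(-7) = -162/√(15065 + 396) - 26273/(-44) = -162*√15461/15461 - 26273*(-1/44) = -162*√15461/15461 + 26273/44 = 26273/44 - 162*√15461/15461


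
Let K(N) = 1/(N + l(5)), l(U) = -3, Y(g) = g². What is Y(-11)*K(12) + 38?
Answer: 463/9 ≈ 51.444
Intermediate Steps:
K(N) = 1/(-3 + N) (K(N) = 1/(N - 3) = 1/(-3 + N))
Y(-11)*K(12) + 38 = (-11)²/(-3 + 12) + 38 = 121/9 + 38 = 463/9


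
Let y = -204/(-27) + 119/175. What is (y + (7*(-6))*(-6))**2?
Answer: 3428453809/50625 ≈ 67723.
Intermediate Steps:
y = 1853/225 (y = -204*(-1/27) + 119*(1/175) = 68/9 + 17/25 = 1853/225 ≈ 8.2355)
(y + (7*(-6))*(-6))**2 = (1853/225 + (7*(-6))*(-6))**2 = (1853/225 - 42*(-6))**2 = (1853/225 + 252)**2 = (58553/225)**2 = 3428453809/50625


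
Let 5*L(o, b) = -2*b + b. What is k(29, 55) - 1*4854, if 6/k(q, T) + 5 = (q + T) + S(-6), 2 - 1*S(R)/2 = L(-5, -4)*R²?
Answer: -616428/127 ≈ -4853.8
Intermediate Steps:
L(o, b) = -b/5 (L(o, b) = (-2*b + b)/5 = (-b)/5 = -b/5)
S(R) = 4 - 8*R²/5 (S(R) = 4 - 2*(-⅕*(-4))*R² = 4 - 8*R²/5)
k(q, T) = 6/(-293/5 + T + q) (k(q, T) = 6/(-5 + ((q + T) + (4 - 8/5*(-6)²))) = 6/(-5 + ((T + q) + (4 - 8/5*36))) = 6/(-5 + ((T + q) + (4 - 288/5))) = 6/(-5 + ((T + q) - 268/5)) = 6/(-5 + (-268/5 + T + q)) = 6/(-293/5 + T + q))
k(29, 55) - 1*4854 = 30/(-293 + 5*55 + 5*29) - 1*4854 = 30/(-293 + 275 + 145) - 4854 = 30/127 - 4854 = -616428/127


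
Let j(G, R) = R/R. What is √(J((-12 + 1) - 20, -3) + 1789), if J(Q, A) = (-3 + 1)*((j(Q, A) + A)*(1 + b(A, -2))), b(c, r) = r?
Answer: √1785 ≈ 42.249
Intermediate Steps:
j(G, R) = 1
J(Q, A) = 2 + 2*A (J(Q, A) = (-3 + 1)*((1 + A)*(1 - 2)) = -2*(1 + A)*(-1) = -2*(-1 - A) = 2 + 2*A)
√(J((-12 + 1) - 20, -3) + 1789) = √((2 + 2*(-3)) + 1789) = √((2 - 6) + 1789) = √(-4 + 1789) = √1785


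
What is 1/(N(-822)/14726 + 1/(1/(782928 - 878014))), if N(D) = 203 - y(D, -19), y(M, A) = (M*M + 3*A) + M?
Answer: -7363/700455519 ≈ -1.0512e-5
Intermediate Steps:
y(M, A) = M + M**2 + 3*A (y(M, A) = (M**2 + 3*A) + M = M + M**2 + 3*A)
N(D) = 260 - D - D**2 (N(D) = 203 - (D + D**2 + 3*(-19)) = 203 - (D + D**2 - 57) = 203 - (-57 + D + D**2) = 203 + (57 - D - D**2) = 260 - D - D**2)
1/(N(-822)/14726 + 1/(1/(782928 - 878014))) = 1/((260 - 1*(-822) - 1*(-822)**2)/14726 + 1/(1/(782928 - 878014))) = 1/((260 + 822 - 1*675684)*(1/14726) + 1/(1/(-95086))) = 1/((260 + 822 - 675684)*(1/14726) + 1/(-1/95086)) = 1/(-674602*1/14726 - 95086) = 1/(-337301/7363 - 95086) = 1/(-700455519/7363) = -7363/700455519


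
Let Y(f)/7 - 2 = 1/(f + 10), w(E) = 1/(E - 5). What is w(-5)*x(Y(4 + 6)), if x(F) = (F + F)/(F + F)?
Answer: -⅒ ≈ -0.10000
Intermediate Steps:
w(E) = 1/(-5 + E)
Y(f) = 14 + 7/(10 + f) (Y(f) = 14 + 7/(f + 10) = 14 + 7/(10 + f))
x(F) = 1 (x(F) = (2*F)/((2*F)) = (2*F)*(1/(2*F)) = 1)
w(-5)*x(Y(4 + 6)) = 1/(-5 - 5) = 1/(-10) = -⅒*1 = -⅒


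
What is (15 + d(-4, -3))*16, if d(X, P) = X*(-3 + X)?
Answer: 688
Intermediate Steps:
(15 + d(-4, -3))*16 = (15 - 4*(-3 - 4))*16 = (15 - 4*(-7))*16 = (15 + 28)*16 = 43*16 = 688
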